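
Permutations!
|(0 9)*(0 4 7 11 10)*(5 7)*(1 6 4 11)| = 20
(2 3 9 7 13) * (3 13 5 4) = [0, 1, 13, 9, 3, 4, 6, 5, 8, 7, 10, 11, 12, 2] = (2 13)(3 9 7 5 4)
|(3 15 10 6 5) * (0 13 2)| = 15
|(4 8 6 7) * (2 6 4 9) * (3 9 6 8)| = |(2 8 4 3 9)(6 7)| = 10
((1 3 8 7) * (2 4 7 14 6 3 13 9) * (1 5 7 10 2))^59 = [0, 9, 10, 6, 2, 7, 14, 5, 3, 13, 4, 11, 12, 1, 8] = (1 9 13)(2 10 4)(3 6 14 8)(5 7)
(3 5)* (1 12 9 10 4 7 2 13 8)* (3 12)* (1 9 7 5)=[0, 3, 13, 1, 5, 12, 6, 2, 9, 10, 4, 11, 7, 8]=(1 3)(2 13 8 9 10 4 5 12 7)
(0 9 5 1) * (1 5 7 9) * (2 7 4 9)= [1, 0, 7, 3, 9, 5, 6, 2, 8, 4]= (0 1)(2 7)(4 9)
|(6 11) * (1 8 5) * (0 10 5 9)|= 6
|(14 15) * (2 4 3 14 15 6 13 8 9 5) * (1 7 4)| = 11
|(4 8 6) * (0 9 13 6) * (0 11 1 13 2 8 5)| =|(0 9 2 8 11 1 13 6 4 5)| =10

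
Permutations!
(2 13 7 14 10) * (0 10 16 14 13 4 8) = (0 10 2 4 8)(7 13)(14 16) = [10, 1, 4, 3, 8, 5, 6, 13, 0, 9, 2, 11, 12, 7, 16, 15, 14]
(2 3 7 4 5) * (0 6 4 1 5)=(0 6 4)(1 5 2 3 7)=[6, 5, 3, 7, 0, 2, 4, 1]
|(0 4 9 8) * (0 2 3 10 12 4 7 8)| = 9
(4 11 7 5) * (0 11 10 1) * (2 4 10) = (0 11 7 5 10 1)(2 4) = [11, 0, 4, 3, 2, 10, 6, 5, 8, 9, 1, 7]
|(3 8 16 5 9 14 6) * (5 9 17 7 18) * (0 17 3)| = |(0 17 7 18 5 3 8 16 9 14 6)| = 11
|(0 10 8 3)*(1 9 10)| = 6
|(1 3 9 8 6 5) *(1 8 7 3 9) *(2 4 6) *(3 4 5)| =|(1 9 7 4 6 3)(2 5 8)| =6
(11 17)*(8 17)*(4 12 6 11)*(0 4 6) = (0 4 12)(6 11 8 17) = [4, 1, 2, 3, 12, 5, 11, 7, 17, 9, 10, 8, 0, 13, 14, 15, 16, 6]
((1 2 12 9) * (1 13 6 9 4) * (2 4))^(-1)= (1 4)(2 12)(6 13 9)= [0, 4, 12, 3, 1, 5, 13, 7, 8, 6, 10, 11, 2, 9]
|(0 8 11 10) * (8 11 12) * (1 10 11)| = 6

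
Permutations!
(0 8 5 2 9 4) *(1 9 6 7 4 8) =(0 1 9 8 5 2 6 7 4) =[1, 9, 6, 3, 0, 2, 7, 4, 5, 8]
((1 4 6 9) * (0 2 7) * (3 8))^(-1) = (0 7 2)(1 9 6 4)(3 8) = [7, 9, 0, 8, 1, 5, 4, 2, 3, 6]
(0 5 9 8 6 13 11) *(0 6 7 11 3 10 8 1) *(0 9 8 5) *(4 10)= (1 9)(3 4 10 5 8 7 11 6 13)= [0, 9, 2, 4, 10, 8, 13, 11, 7, 1, 5, 6, 12, 3]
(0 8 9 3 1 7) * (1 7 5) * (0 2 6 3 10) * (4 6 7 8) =(0 4 6 3 8 9 10)(1 5)(2 7) =[4, 5, 7, 8, 6, 1, 3, 2, 9, 10, 0]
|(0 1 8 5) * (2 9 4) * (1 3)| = 15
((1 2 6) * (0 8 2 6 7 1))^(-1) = (0 6 1 7 2 8) = [6, 7, 8, 3, 4, 5, 1, 2, 0]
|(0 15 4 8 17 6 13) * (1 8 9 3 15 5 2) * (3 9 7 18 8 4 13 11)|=14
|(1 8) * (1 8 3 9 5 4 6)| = 6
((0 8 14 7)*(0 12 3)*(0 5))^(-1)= [5, 1, 2, 12, 4, 3, 6, 14, 0, 9, 10, 11, 7, 13, 8]= (0 5 3 12 7 14 8)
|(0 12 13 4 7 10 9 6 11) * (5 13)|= 10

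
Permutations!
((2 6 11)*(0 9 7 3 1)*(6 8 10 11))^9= (0 1 3 7 9)(2 8 10 11)= [1, 3, 8, 7, 4, 5, 6, 9, 10, 0, 11, 2]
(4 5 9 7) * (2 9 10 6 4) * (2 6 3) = [0, 1, 9, 2, 5, 10, 4, 6, 8, 7, 3] = (2 9 7 6 4 5 10 3)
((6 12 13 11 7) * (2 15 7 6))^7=(2 15 7)(6 11 13 12)=[0, 1, 15, 3, 4, 5, 11, 2, 8, 9, 10, 13, 6, 12, 14, 7]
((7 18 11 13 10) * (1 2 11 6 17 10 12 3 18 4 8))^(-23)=(1 13 18 10 8 11 3 17 4 2 12 6 7)=[0, 13, 12, 17, 2, 5, 7, 1, 11, 9, 8, 3, 6, 18, 14, 15, 16, 4, 10]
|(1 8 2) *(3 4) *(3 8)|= 5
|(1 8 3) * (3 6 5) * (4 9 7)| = 15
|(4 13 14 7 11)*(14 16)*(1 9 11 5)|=|(1 9 11 4 13 16 14 7 5)|=9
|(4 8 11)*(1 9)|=6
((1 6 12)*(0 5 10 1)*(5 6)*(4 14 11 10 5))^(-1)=(0 12 6)(1 10 11 14 4)=[12, 10, 2, 3, 1, 5, 0, 7, 8, 9, 11, 14, 6, 13, 4]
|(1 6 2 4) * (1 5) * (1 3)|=6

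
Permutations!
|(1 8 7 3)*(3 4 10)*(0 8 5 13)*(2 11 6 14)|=|(0 8 7 4 10 3 1 5 13)(2 11 6 14)|=36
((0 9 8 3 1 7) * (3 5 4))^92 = (0 4)(1 8)(3 9)(5 7) = [4, 8, 2, 9, 0, 7, 6, 5, 1, 3]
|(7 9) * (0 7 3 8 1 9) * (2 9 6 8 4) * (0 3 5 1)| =|(0 7 3 4 2 9 5 1 6 8)| =10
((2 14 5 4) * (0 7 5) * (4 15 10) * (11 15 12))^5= (0 15)(2 12)(4 5)(7 10)(11 14)= [15, 1, 12, 3, 5, 4, 6, 10, 8, 9, 7, 14, 2, 13, 11, 0]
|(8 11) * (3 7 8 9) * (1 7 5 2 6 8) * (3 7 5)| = |(1 5 2 6 8 11 9 7)| = 8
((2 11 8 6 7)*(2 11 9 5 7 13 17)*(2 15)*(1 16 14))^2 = [0, 14, 5, 3, 4, 11, 17, 8, 13, 7, 10, 6, 12, 15, 16, 9, 1, 2] = (1 14 16)(2 5 11 6 17)(7 8 13 15 9)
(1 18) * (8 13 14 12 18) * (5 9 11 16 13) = [0, 8, 2, 3, 4, 9, 6, 7, 5, 11, 10, 16, 18, 14, 12, 15, 13, 17, 1] = (1 8 5 9 11 16 13 14 12 18)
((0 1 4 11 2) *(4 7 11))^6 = (0 1 7 11 2) = [1, 7, 0, 3, 4, 5, 6, 11, 8, 9, 10, 2]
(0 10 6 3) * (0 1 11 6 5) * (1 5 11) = (0 10 11 6 3 5) = [10, 1, 2, 5, 4, 0, 3, 7, 8, 9, 11, 6]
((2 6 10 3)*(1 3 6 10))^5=[0, 1, 2, 3, 4, 5, 6, 7, 8, 9, 10]=(10)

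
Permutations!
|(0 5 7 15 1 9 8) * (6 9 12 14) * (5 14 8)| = |(0 14 6 9 5 7 15 1 12 8)| = 10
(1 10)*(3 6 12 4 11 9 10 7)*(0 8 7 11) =[8, 11, 2, 6, 0, 5, 12, 3, 7, 10, 1, 9, 4] =(0 8 7 3 6 12 4)(1 11 9 10)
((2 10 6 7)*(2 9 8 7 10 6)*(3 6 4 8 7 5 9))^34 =(2 6 7 5 4 10 3 9 8) =[0, 1, 6, 9, 10, 4, 7, 5, 2, 8, 3]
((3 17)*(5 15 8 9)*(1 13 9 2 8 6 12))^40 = (17)(1 6 5 13 12 15 9) = [0, 6, 2, 3, 4, 13, 5, 7, 8, 1, 10, 11, 15, 12, 14, 9, 16, 17]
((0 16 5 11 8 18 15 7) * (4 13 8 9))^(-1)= (0 7 15 18 8 13 4 9 11 5 16)= [7, 1, 2, 3, 9, 16, 6, 15, 13, 11, 10, 5, 12, 4, 14, 18, 0, 17, 8]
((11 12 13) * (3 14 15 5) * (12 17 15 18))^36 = (18) = [0, 1, 2, 3, 4, 5, 6, 7, 8, 9, 10, 11, 12, 13, 14, 15, 16, 17, 18]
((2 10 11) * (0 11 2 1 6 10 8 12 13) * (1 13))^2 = (0 13 11)(1 10 8)(2 12 6) = [13, 10, 12, 3, 4, 5, 2, 7, 1, 9, 8, 0, 6, 11]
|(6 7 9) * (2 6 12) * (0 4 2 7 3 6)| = |(0 4 2)(3 6)(7 9 12)| = 6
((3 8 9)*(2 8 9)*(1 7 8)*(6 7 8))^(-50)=[0, 8, 1, 3, 4, 5, 6, 7, 2, 9]=(9)(1 8 2)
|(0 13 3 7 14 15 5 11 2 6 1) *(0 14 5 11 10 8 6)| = 13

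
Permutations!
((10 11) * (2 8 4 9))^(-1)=[0, 1, 9, 3, 8, 5, 6, 7, 2, 4, 11, 10]=(2 9 4 8)(10 11)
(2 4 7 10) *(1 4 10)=(1 4 7)(2 10)=[0, 4, 10, 3, 7, 5, 6, 1, 8, 9, 2]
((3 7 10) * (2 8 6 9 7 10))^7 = (2 6 7 8 9)(3 10) = [0, 1, 6, 10, 4, 5, 7, 8, 9, 2, 3]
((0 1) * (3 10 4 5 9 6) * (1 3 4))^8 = (10) = [0, 1, 2, 3, 4, 5, 6, 7, 8, 9, 10]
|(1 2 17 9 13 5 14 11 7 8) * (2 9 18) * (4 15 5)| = 30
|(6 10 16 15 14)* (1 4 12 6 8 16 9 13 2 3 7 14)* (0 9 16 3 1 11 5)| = 52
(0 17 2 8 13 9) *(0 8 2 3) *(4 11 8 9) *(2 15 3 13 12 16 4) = [17, 1, 15, 0, 11, 5, 6, 7, 12, 9, 10, 8, 16, 2, 14, 3, 4, 13] = (0 17 13 2 15 3)(4 11 8 12 16)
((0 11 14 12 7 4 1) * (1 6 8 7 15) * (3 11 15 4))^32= [1, 15, 2, 3, 4, 5, 6, 7, 8, 9, 10, 11, 12, 13, 14, 0]= (0 1 15)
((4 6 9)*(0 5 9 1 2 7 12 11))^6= (0 2 9 12 6)(1 5 7 4 11)= [2, 5, 9, 3, 11, 7, 0, 4, 8, 12, 10, 1, 6]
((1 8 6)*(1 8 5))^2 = (8) = [0, 1, 2, 3, 4, 5, 6, 7, 8]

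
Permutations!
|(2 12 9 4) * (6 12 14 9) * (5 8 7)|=|(2 14 9 4)(5 8 7)(6 12)|=12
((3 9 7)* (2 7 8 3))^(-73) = (2 7)(3 8 9) = [0, 1, 7, 8, 4, 5, 6, 2, 9, 3]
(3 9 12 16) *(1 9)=[0, 9, 2, 1, 4, 5, 6, 7, 8, 12, 10, 11, 16, 13, 14, 15, 3]=(1 9 12 16 3)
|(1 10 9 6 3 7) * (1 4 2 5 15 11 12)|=|(1 10 9 6 3 7 4 2 5 15 11 12)|=12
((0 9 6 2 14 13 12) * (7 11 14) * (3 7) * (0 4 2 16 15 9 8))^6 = (2 12 14 7)(3 4 13 11)(6 15)(9 16) = [0, 1, 12, 4, 13, 5, 15, 2, 8, 16, 10, 3, 14, 11, 7, 6, 9]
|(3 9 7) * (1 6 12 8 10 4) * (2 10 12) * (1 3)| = |(1 6 2 10 4 3 9 7)(8 12)| = 8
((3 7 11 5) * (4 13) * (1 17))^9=[0, 17, 2, 7, 13, 3, 6, 11, 8, 9, 10, 5, 12, 4, 14, 15, 16, 1]=(1 17)(3 7 11 5)(4 13)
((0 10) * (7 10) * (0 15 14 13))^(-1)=(0 13 14 15 10 7)=[13, 1, 2, 3, 4, 5, 6, 0, 8, 9, 7, 11, 12, 14, 15, 10]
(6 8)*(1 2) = (1 2)(6 8) = [0, 2, 1, 3, 4, 5, 8, 7, 6]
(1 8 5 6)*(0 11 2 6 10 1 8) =(0 11 2 6 8 5 10 1) =[11, 0, 6, 3, 4, 10, 8, 7, 5, 9, 1, 2]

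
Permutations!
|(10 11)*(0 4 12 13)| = 4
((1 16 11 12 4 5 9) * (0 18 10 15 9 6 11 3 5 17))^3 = (0 15 16 6 4 18 9 3 11 17 10 1 5 12) = [15, 5, 2, 11, 18, 12, 4, 7, 8, 3, 1, 17, 0, 13, 14, 16, 6, 10, 9]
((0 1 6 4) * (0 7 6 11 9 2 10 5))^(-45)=[2, 10, 1, 3, 4, 9, 6, 7, 8, 0, 11, 5]=(0 2 1 10 11 5 9)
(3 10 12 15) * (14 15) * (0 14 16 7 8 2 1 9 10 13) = (0 14 15 3 13)(1 9 10 12 16 7 8 2) = [14, 9, 1, 13, 4, 5, 6, 8, 2, 10, 12, 11, 16, 0, 15, 3, 7]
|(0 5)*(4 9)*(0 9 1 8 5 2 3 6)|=20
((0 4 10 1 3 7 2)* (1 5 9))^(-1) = (0 2 7 3 1 9 5 10 4) = [2, 9, 7, 1, 0, 10, 6, 3, 8, 5, 4]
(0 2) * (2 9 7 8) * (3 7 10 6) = (0 9 10 6 3 7 8 2) = [9, 1, 0, 7, 4, 5, 3, 8, 2, 10, 6]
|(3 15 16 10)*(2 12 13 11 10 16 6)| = 8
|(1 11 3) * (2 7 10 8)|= 12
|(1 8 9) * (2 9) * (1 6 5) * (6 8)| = |(1 6 5)(2 9 8)| = 3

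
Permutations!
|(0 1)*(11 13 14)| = |(0 1)(11 13 14)| = 6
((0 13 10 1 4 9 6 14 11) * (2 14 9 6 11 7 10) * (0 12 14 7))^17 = (0 1 12 7 9 13 4 14 10 11 2 6) = [1, 12, 6, 3, 14, 5, 0, 9, 8, 13, 11, 2, 7, 4, 10]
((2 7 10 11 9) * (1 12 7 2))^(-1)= [0, 9, 2, 3, 4, 5, 6, 12, 8, 11, 7, 10, 1]= (1 9 11 10 7 12)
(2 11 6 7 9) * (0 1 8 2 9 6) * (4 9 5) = (0 1 8 2 11)(4 9 5)(6 7) = [1, 8, 11, 3, 9, 4, 7, 6, 2, 5, 10, 0]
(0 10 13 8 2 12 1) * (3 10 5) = (0 5 3 10 13 8 2 12 1) = [5, 0, 12, 10, 4, 3, 6, 7, 2, 9, 13, 11, 1, 8]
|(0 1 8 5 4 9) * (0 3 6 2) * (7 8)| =10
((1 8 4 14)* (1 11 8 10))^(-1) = (1 10)(4 8 11 14) = [0, 10, 2, 3, 8, 5, 6, 7, 11, 9, 1, 14, 12, 13, 4]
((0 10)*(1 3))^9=(0 10)(1 3)=[10, 3, 2, 1, 4, 5, 6, 7, 8, 9, 0]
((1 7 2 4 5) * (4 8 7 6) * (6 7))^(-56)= (8)= [0, 1, 2, 3, 4, 5, 6, 7, 8]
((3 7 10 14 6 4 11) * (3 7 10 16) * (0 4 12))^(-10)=(16)=[0, 1, 2, 3, 4, 5, 6, 7, 8, 9, 10, 11, 12, 13, 14, 15, 16]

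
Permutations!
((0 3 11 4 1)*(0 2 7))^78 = (0 3 11 4 1 2 7) = [3, 2, 7, 11, 1, 5, 6, 0, 8, 9, 10, 4]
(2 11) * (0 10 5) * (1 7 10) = [1, 7, 11, 3, 4, 0, 6, 10, 8, 9, 5, 2] = (0 1 7 10 5)(2 11)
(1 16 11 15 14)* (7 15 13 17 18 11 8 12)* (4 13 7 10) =(1 16 8 12 10 4 13 17 18 11 7 15 14) =[0, 16, 2, 3, 13, 5, 6, 15, 12, 9, 4, 7, 10, 17, 1, 14, 8, 18, 11]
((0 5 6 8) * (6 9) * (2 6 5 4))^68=(9)(0 6 4 8 2)=[6, 1, 0, 3, 8, 5, 4, 7, 2, 9]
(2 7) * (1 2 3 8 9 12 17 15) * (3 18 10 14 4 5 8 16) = (1 2 7 18 10 14 4 5 8 9 12 17 15)(3 16) = [0, 2, 7, 16, 5, 8, 6, 18, 9, 12, 14, 11, 17, 13, 4, 1, 3, 15, 10]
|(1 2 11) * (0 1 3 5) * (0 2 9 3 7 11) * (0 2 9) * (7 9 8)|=6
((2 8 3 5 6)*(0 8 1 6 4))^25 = (8)(1 6 2) = [0, 6, 1, 3, 4, 5, 2, 7, 8]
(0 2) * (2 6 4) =(0 6 4 2) =[6, 1, 0, 3, 2, 5, 4]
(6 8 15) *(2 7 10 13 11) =(2 7 10 13 11)(6 8 15) =[0, 1, 7, 3, 4, 5, 8, 10, 15, 9, 13, 2, 12, 11, 14, 6]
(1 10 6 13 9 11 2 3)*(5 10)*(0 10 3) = (0 10 6 13 9 11 2)(1 5 3) = [10, 5, 0, 1, 4, 3, 13, 7, 8, 11, 6, 2, 12, 9]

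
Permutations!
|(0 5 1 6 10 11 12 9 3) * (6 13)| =10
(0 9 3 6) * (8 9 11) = (0 11 8 9 3 6) = [11, 1, 2, 6, 4, 5, 0, 7, 9, 3, 10, 8]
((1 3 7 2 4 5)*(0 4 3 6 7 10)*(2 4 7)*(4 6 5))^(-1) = (0 10 3 2 6 7)(1 5) = [10, 5, 6, 2, 4, 1, 7, 0, 8, 9, 3]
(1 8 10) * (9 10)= (1 8 9 10)= [0, 8, 2, 3, 4, 5, 6, 7, 9, 10, 1]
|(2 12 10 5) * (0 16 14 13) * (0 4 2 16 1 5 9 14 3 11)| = |(0 1 5 16 3 11)(2 12 10 9 14 13 4)| = 42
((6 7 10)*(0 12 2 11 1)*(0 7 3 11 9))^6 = (0 2)(9 12) = [2, 1, 0, 3, 4, 5, 6, 7, 8, 12, 10, 11, 9]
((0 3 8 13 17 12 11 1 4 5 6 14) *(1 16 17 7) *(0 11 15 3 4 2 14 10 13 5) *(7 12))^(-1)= (0 4)(1 7 17 16 11 14 2)(3 15 12 13 10 6 5 8)= [4, 7, 1, 15, 0, 8, 5, 17, 3, 9, 6, 14, 13, 10, 2, 12, 11, 16]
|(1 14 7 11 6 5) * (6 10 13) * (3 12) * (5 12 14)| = 8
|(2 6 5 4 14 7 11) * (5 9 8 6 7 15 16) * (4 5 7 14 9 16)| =|(2 14 15 4 9 8 6 16 7 11)| =10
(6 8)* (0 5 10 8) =(0 5 10 8 6) =[5, 1, 2, 3, 4, 10, 0, 7, 6, 9, 8]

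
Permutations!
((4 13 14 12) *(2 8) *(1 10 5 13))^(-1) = [0, 4, 8, 3, 12, 10, 6, 7, 2, 9, 1, 11, 14, 5, 13] = (1 4 12 14 13 5 10)(2 8)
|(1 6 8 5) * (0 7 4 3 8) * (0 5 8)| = 12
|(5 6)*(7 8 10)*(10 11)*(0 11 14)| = |(0 11 10 7 8 14)(5 6)| = 6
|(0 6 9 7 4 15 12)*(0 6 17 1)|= 6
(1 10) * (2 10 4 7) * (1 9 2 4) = (2 10 9)(4 7) = [0, 1, 10, 3, 7, 5, 6, 4, 8, 2, 9]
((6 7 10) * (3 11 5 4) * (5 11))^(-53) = [0, 1, 2, 5, 3, 4, 7, 10, 8, 9, 6, 11] = (11)(3 5 4)(6 7 10)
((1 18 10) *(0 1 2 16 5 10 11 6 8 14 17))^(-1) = (0 17 14 8 6 11 18 1)(2 10 5 16) = [17, 0, 10, 3, 4, 16, 11, 7, 6, 9, 5, 18, 12, 13, 8, 15, 2, 14, 1]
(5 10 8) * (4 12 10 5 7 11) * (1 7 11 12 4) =[0, 7, 2, 3, 4, 5, 6, 12, 11, 9, 8, 1, 10] =(1 7 12 10 8 11)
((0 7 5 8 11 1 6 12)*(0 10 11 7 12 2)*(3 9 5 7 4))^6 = (0 2 6 1 11 10 12)(3 9 5 8 4) = [2, 11, 6, 9, 3, 8, 1, 7, 4, 5, 12, 10, 0]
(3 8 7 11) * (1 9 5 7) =(1 9 5 7 11 3 8) =[0, 9, 2, 8, 4, 7, 6, 11, 1, 5, 10, 3]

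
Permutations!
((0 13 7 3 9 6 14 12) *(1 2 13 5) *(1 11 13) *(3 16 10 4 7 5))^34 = (0 14 9)(3 12 6)(4 16)(5 11 13)(7 10) = [14, 1, 2, 12, 16, 11, 3, 10, 8, 0, 7, 13, 6, 5, 9, 15, 4]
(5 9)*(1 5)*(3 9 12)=[0, 5, 2, 9, 4, 12, 6, 7, 8, 1, 10, 11, 3]=(1 5 12 3 9)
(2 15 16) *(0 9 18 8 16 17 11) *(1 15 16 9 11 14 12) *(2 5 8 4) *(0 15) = [11, 0, 16, 3, 2, 8, 6, 7, 9, 18, 10, 15, 1, 13, 12, 17, 5, 14, 4] = (0 11 15 17 14 12 1)(2 16 5 8 9 18 4)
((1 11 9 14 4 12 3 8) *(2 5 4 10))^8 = (1 12 2 9 8 4 10 11 3 5 14) = [0, 12, 9, 5, 10, 14, 6, 7, 4, 8, 11, 3, 2, 13, 1]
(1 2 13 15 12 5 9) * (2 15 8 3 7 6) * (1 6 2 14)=(1 15 12 5 9 6 14)(2 13 8 3 7)=[0, 15, 13, 7, 4, 9, 14, 2, 3, 6, 10, 11, 5, 8, 1, 12]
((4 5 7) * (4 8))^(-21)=[0, 1, 2, 3, 8, 4, 6, 5, 7]=(4 8 7 5)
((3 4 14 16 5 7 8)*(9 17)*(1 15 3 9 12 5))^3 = [0, 4, 2, 16, 1, 9, 6, 17, 12, 5, 10, 11, 8, 13, 15, 14, 3, 7] = (1 4)(3 16)(5 9)(7 17)(8 12)(14 15)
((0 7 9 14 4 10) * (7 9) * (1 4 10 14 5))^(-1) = [10, 5, 2, 3, 1, 9, 6, 7, 8, 0, 14, 11, 12, 13, 4] = (0 10 14 4 1 5 9)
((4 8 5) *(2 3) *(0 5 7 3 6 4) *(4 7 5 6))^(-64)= [0, 1, 2, 3, 4, 5, 6, 7, 8]= (8)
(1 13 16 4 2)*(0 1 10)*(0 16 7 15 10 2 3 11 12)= (0 1 13 7 15 10 16 4 3 11 12)= [1, 13, 2, 11, 3, 5, 6, 15, 8, 9, 16, 12, 0, 7, 14, 10, 4]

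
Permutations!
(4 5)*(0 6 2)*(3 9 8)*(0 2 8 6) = (3 9 6 8)(4 5) = [0, 1, 2, 9, 5, 4, 8, 7, 3, 6]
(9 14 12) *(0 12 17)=[12, 1, 2, 3, 4, 5, 6, 7, 8, 14, 10, 11, 9, 13, 17, 15, 16, 0]=(0 12 9 14 17)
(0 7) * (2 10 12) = (0 7)(2 10 12) = [7, 1, 10, 3, 4, 5, 6, 0, 8, 9, 12, 11, 2]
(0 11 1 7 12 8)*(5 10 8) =(0 11 1 7 12 5 10 8) =[11, 7, 2, 3, 4, 10, 6, 12, 0, 9, 8, 1, 5]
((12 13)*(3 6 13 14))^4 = (3 14 12 13 6) = [0, 1, 2, 14, 4, 5, 3, 7, 8, 9, 10, 11, 13, 6, 12]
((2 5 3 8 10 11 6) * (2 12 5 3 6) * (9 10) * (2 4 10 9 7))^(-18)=(12)(2 8)(3 7)=[0, 1, 8, 7, 4, 5, 6, 3, 2, 9, 10, 11, 12]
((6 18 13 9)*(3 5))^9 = (3 5)(6 18 13 9) = [0, 1, 2, 5, 4, 3, 18, 7, 8, 6, 10, 11, 12, 9, 14, 15, 16, 17, 13]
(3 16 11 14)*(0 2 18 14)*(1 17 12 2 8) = (0 8 1 17 12 2 18 14 3 16 11) = [8, 17, 18, 16, 4, 5, 6, 7, 1, 9, 10, 0, 2, 13, 3, 15, 11, 12, 14]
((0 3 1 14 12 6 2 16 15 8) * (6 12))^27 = (16) = [0, 1, 2, 3, 4, 5, 6, 7, 8, 9, 10, 11, 12, 13, 14, 15, 16]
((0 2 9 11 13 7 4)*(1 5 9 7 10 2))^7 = [2, 7, 11, 3, 10, 4, 6, 13, 8, 0, 9, 1, 12, 5] = (0 2 11 1 7 13 5 4 10 9)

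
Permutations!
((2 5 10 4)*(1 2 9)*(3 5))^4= (1 10 2 4 3 9 5)= [0, 10, 4, 9, 3, 1, 6, 7, 8, 5, 2]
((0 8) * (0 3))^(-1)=[3, 1, 2, 8, 4, 5, 6, 7, 0]=(0 3 8)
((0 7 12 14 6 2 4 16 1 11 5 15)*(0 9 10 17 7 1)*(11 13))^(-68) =(0 6 17 5)(1 2 7 15)(4 12 9 13)(10 11 16 14) =[6, 2, 7, 3, 12, 0, 17, 15, 8, 13, 11, 16, 9, 4, 10, 1, 14, 5]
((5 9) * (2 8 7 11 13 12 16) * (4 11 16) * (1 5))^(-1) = (1 9 5)(2 16 7 8)(4 12 13 11) = [0, 9, 16, 3, 12, 1, 6, 8, 2, 5, 10, 4, 13, 11, 14, 15, 7]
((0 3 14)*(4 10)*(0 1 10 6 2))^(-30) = [14, 4, 3, 1, 2, 5, 0, 7, 8, 9, 6, 11, 12, 13, 10] = (0 14 10 6)(1 4 2 3)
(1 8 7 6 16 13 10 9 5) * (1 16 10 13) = (1 8 7 6 10 9 5 16) = [0, 8, 2, 3, 4, 16, 10, 6, 7, 5, 9, 11, 12, 13, 14, 15, 1]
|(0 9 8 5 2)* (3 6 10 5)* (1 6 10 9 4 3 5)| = |(0 4 3 10 1 6 9 8 5 2)| = 10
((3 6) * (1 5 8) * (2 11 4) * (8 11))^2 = (1 11 2)(4 8 5) = [0, 11, 1, 3, 8, 4, 6, 7, 5, 9, 10, 2]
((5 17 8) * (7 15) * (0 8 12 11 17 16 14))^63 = (17)(0 16 8 14 5)(7 15) = [16, 1, 2, 3, 4, 0, 6, 15, 14, 9, 10, 11, 12, 13, 5, 7, 8, 17]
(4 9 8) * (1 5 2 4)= (1 5 2 4 9 8)= [0, 5, 4, 3, 9, 2, 6, 7, 1, 8]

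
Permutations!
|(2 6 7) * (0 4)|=|(0 4)(2 6 7)|=6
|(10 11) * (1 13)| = 2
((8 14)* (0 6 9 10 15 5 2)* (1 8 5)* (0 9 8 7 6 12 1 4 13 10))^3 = (0 7 14 9 1 8 2 12 6 5)(4 15 10 13) = [7, 8, 12, 3, 15, 0, 5, 14, 2, 1, 13, 11, 6, 4, 9, 10]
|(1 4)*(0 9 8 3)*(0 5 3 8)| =|(0 9)(1 4)(3 5)| =2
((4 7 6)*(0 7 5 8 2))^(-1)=(0 2 8 5 4 6 7)=[2, 1, 8, 3, 6, 4, 7, 0, 5]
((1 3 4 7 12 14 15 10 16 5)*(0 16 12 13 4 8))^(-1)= (0 8 3 1 5 16)(4 13 7)(10 15 14 12)= [8, 5, 2, 1, 13, 16, 6, 4, 3, 9, 15, 11, 10, 7, 12, 14, 0]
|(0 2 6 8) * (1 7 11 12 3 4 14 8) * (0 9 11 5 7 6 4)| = 18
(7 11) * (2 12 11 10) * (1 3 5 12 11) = (1 3 5 12)(2 11 7 10) = [0, 3, 11, 5, 4, 12, 6, 10, 8, 9, 2, 7, 1]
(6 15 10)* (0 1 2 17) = (0 1 2 17)(6 15 10) = [1, 2, 17, 3, 4, 5, 15, 7, 8, 9, 6, 11, 12, 13, 14, 10, 16, 0]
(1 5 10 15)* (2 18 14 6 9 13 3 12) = (1 5 10 15)(2 18 14 6 9 13 3 12) = [0, 5, 18, 12, 4, 10, 9, 7, 8, 13, 15, 11, 2, 3, 6, 1, 16, 17, 14]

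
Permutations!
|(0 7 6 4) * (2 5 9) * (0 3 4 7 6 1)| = |(0 6 7 1)(2 5 9)(3 4)| = 12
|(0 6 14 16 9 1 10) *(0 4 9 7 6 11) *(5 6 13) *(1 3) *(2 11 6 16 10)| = 20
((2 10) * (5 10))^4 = [0, 1, 5, 3, 4, 10, 6, 7, 8, 9, 2] = (2 5 10)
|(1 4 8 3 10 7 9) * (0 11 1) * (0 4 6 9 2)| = |(0 11 1 6 9 4 8 3 10 7 2)| = 11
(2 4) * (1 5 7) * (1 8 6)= (1 5 7 8 6)(2 4)= [0, 5, 4, 3, 2, 7, 1, 8, 6]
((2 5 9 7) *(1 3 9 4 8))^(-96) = (9) = [0, 1, 2, 3, 4, 5, 6, 7, 8, 9]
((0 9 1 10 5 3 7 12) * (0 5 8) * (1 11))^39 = (0 1)(3 5 12 7)(8 11)(9 10) = [1, 0, 2, 5, 4, 12, 6, 3, 11, 10, 9, 8, 7]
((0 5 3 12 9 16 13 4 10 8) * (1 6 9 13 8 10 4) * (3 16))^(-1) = [8, 13, 2, 9, 4, 0, 1, 7, 16, 6, 10, 11, 3, 12, 14, 15, 5] = (0 8 16 5)(1 13 12 3 9 6)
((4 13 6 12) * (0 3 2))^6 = (4 6)(12 13) = [0, 1, 2, 3, 6, 5, 4, 7, 8, 9, 10, 11, 13, 12]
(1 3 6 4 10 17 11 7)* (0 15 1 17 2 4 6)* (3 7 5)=(0 15 1 7 17 11 5 3)(2 4 10)=[15, 7, 4, 0, 10, 3, 6, 17, 8, 9, 2, 5, 12, 13, 14, 1, 16, 11]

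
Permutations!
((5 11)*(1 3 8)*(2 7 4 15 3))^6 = [0, 8, 1, 15, 7, 5, 6, 2, 3, 9, 10, 11, 12, 13, 14, 4] = (1 8 3 15 4 7 2)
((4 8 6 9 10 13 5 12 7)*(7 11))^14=(4 10 11 6 5)(7 9 12 8 13)=[0, 1, 2, 3, 10, 4, 5, 9, 13, 12, 11, 6, 8, 7]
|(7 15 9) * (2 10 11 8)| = 12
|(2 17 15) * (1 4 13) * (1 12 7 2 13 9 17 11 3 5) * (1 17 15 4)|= 11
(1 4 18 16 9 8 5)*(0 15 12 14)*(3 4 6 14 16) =(0 15 12 16 9 8 5 1 6 14)(3 4 18) =[15, 6, 2, 4, 18, 1, 14, 7, 5, 8, 10, 11, 16, 13, 0, 12, 9, 17, 3]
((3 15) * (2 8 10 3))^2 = (2 10 15 8 3) = [0, 1, 10, 2, 4, 5, 6, 7, 3, 9, 15, 11, 12, 13, 14, 8]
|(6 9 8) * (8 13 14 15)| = |(6 9 13 14 15 8)| = 6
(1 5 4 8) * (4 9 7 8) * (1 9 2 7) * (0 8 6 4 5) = (0 8 9 1)(2 7 6 4 5) = [8, 0, 7, 3, 5, 2, 4, 6, 9, 1]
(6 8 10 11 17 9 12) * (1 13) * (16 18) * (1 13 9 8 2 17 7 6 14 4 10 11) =[0, 9, 17, 3, 10, 5, 2, 6, 11, 12, 1, 7, 14, 13, 4, 15, 18, 8, 16] =(1 9 12 14 4 10)(2 17 8 11 7 6)(16 18)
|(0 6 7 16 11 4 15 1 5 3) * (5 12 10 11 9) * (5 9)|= |(0 6 7 16 5 3)(1 12 10 11 4 15)|= 6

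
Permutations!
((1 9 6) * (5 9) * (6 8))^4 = (1 6 8 9 5) = [0, 6, 2, 3, 4, 1, 8, 7, 9, 5]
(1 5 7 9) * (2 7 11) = [0, 5, 7, 3, 4, 11, 6, 9, 8, 1, 10, 2] = (1 5 11 2 7 9)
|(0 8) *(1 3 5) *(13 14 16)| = 6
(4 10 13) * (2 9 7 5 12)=(2 9 7 5 12)(4 10 13)=[0, 1, 9, 3, 10, 12, 6, 5, 8, 7, 13, 11, 2, 4]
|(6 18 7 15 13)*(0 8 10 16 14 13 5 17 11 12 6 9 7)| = 15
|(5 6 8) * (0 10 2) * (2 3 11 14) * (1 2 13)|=|(0 10 3 11 14 13 1 2)(5 6 8)|=24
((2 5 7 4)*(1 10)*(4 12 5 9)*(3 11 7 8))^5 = (1 10)(2 4 9)(3 8 5 12 7 11) = [0, 10, 4, 8, 9, 12, 6, 11, 5, 2, 1, 3, 7]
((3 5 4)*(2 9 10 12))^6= (2 10)(9 12)= [0, 1, 10, 3, 4, 5, 6, 7, 8, 12, 2, 11, 9]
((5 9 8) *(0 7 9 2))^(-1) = [2, 1, 5, 3, 4, 8, 6, 0, 9, 7] = (0 2 5 8 9 7)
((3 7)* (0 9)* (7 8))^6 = (9) = [0, 1, 2, 3, 4, 5, 6, 7, 8, 9]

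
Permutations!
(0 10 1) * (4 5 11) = (0 10 1)(4 5 11) = [10, 0, 2, 3, 5, 11, 6, 7, 8, 9, 1, 4]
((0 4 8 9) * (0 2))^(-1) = (0 2 9 8 4) = [2, 1, 9, 3, 0, 5, 6, 7, 4, 8]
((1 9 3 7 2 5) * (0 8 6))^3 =(1 7)(2 9)(3 5) =[0, 7, 9, 5, 4, 3, 6, 1, 8, 2]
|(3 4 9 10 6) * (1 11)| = |(1 11)(3 4 9 10 6)| = 10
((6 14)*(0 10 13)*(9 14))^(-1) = (0 13 10)(6 14 9) = [13, 1, 2, 3, 4, 5, 14, 7, 8, 6, 0, 11, 12, 10, 9]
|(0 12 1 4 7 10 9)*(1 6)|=8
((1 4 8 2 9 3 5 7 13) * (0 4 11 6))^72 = [0, 1, 2, 3, 4, 5, 6, 7, 8, 9, 10, 11, 12, 13] = (13)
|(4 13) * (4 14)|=3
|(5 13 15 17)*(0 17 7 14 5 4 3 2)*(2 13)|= 10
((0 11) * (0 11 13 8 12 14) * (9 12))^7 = (0 13 8 9 12 14) = [13, 1, 2, 3, 4, 5, 6, 7, 9, 12, 10, 11, 14, 8, 0]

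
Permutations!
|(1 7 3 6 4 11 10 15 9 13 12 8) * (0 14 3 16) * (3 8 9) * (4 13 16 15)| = |(0 14 8 1 7 15 3 6 13 12 9 16)(4 11 10)| = 12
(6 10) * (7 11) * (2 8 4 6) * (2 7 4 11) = [0, 1, 8, 3, 6, 5, 10, 2, 11, 9, 7, 4] = (2 8 11 4 6 10 7)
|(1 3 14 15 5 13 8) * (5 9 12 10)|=10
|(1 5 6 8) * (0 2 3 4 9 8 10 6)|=8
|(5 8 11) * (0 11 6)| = |(0 11 5 8 6)| = 5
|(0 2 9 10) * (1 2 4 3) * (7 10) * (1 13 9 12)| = 21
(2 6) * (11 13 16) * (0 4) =(0 4)(2 6)(11 13 16) =[4, 1, 6, 3, 0, 5, 2, 7, 8, 9, 10, 13, 12, 16, 14, 15, 11]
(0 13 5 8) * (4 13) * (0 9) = [4, 1, 2, 3, 13, 8, 6, 7, 9, 0, 10, 11, 12, 5] = (0 4 13 5 8 9)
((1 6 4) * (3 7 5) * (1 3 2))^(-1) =[0, 2, 5, 4, 6, 7, 1, 3] =(1 2 5 7 3 4 6)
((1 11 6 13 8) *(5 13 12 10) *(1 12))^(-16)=(1 6 11)(5 10 12 8 13)=[0, 6, 2, 3, 4, 10, 11, 7, 13, 9, 12, 1, 8, 5]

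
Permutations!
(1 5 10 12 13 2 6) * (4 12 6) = [0, 5, 4, 3, 12, 10, 1, 7, 8, 9, 6, 11, 13, 2] = (1 5 10 6)(2 4 12 13)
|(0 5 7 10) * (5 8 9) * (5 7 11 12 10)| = |(0 8 9 7 5 11 12 10)| = 8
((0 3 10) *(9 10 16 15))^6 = (16) = [0, 1, 2, 3, 4, 5, 6, 7, 8, 9, 10, 11, 12, 13, 14, 15, 16]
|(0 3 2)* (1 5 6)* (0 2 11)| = |(0 3 11)(1 5 6)| = 3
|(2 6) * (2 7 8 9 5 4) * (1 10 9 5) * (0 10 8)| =10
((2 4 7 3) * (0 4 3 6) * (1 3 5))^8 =(7) =[0, 1, 2, 3, 4, 5, 6, 7]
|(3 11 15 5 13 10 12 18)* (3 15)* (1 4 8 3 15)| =|(1 4 8 3 11 15 5 13 10 12 18)| =11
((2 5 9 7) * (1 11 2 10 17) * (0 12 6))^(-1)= [6, 17, 11, 3, 4, 2, 12, 9, 8, 5, 7, 1, 0, 13, 14, 15, 16, 10]= (0 6 12)(1 17 10 7 9 5 2 11)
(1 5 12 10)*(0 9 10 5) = (0 9 10 1)(5 12) = [9, 0, 2, 3, 4, 12, 6, 7, 8, 10, 1, 11, 5]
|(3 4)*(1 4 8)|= |(1 4 3 8)|= 4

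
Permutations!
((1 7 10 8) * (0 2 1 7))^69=(10)=[0, 1, 2, 3, 4, 5, 6, 7, 8, 9, 10]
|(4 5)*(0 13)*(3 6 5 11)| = |(0 13)(3 6 5 4 11)| = 10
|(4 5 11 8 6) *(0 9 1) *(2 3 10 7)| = 60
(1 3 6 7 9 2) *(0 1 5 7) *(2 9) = (9)(0 1 3 6)(2 5 7) = [1, 3, 5, 6, 4, 7, 0, 2, 8, 9]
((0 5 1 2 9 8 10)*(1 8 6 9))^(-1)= (0 10 8 5)(1 2)(6 9)= [10, 2, 1, 3, 4, 0, 9, 7, 5, 6, 8]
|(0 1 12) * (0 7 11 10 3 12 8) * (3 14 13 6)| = 24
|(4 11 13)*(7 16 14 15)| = 12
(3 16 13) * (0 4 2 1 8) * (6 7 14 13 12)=[4, 8, 1, 16, 2, 5, 7, 14, 0, 9, 10, 11, 6, 3, 13, 15, 12]=(0 4 2 1 8)(3 16 12 6 7 14 13)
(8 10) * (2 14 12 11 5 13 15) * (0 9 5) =(0 9 5 13 15 2 14 12 11)(8 10) =[9, 1, 14, 3, 4, 13, 6, 7, 10, 5, 8, 0, 11, 15, 12, 2]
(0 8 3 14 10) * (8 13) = (0 13 8 3 14 10) = [13, 1, 2, 14, 4, 5, 6, 7, 3, 9, 0, 11, 12, 8, 10]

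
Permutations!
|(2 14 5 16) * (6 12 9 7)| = 4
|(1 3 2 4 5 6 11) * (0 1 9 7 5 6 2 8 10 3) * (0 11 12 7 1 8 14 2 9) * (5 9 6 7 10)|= 14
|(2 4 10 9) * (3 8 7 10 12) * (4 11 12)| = 8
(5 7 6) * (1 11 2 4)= [0, 11, 4, 3, 1, 7, 5, 6, 8, 9, 10, 2]= (1 11 2 4)(5 7 6)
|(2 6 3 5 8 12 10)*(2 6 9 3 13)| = |(2 9 3 5 8 12 10 6 13)| = 9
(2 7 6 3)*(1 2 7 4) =(1 2 4)(3 7 6) =[0, 2, 4, 7, 1, 5, 3, 6]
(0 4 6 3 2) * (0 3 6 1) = (6)(0 4 1)(2 3) = [4, 0, 3, 2, 1, 5, 6]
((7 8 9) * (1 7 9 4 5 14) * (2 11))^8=[0, 8, 2, 3, 14, 1, 6, 4, 5, 9, 10, 11, 12, 13, 7]=(1 8 5)(4 14 7)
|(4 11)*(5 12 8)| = 6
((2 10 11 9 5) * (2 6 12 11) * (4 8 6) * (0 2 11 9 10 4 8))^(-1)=(0 4 2)(5 9 12 6 8)(10 11)=[4, 1, 0, 3, 2, 9, 8, 7, 5, 12, 11, 10, 6]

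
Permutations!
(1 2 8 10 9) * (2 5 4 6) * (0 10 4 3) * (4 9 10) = (10)(0 4 6 2 8 9 1 5 3) = [4, 5, 8, 0, 6, 3, 2, 7, 9, 1, 10]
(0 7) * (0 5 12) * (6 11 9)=(0 7 5 12)(6 11 9)=[7, 1, 2, 3, 4, 12, 11, 5, 8, 6, 10, 9, 0]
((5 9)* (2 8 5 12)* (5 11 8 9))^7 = (2 9 12)(8 11) = [0, 1, 9, 3, 4, 5, 6, 7, 11, 12, 10, 8, 2]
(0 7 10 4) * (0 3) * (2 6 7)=(0 2 6 7 10 4 3)=[2, 1, 6, 0, 3, 5, 7, 10, 8, 9, 4]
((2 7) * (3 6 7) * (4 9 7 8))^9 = (2 6 4 7 3 8 9) = [0, 1, 6, 8, 7, 5, 4, 3, 9, 2]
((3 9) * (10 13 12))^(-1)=[0, 1, 2, 9, 4, 5, 6, 7, 8, 3, 12, 11, 13, 10]=(3 9)(10 12 13)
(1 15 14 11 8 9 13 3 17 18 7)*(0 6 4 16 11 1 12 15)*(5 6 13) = (0 13 3 17 18 7 12 15 14 1)(4 16 11 8 9 5 6) = [13, 0, 2, 17, 16, 6, 4, 12, 9, 5, 10, 8, 15, 3, 1, 14, 11, 18, 7]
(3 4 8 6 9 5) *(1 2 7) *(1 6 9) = (1 2 7 6)(3 4 8 9 5) = [0, 2, 7, 4, 8, 3, 1, 6, 9, 5]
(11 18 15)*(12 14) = (11 18 15)(12 14) = [0, 1, 2, 3, 4, 5, 6, 7, 8, 9, 10, 18, 14, 13, 12, 11, 16, 17, 15]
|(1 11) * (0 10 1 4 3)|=|(0 10 1 11 4 3)|=6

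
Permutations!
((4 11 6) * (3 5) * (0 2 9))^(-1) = [9, 1, 0, 5, 6, 3, 11, 7, 8, 2, 10, 4] = (0 9 2)(3 5)(4 6 11)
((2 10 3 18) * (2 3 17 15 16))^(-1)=(2 16 15 17 10)(3 18)=[0, 1, 16, 18, 4, 5, 6, 7, 8, 9, 2, 11, 12, 13, 14, 17, 15, 10, 3]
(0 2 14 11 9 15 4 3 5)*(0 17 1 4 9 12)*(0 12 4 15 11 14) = [2, 15, 0, 5, 3, 17, 6, 7, 8, 11, 10, 4, 12, 13, 14, 9, 16, 1] = (0 2)(1 15 9 11 4 3 5 17)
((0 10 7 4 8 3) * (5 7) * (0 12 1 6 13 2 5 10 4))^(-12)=(0 7 5 2 13 6 1 12 3 8 4)=[7, 12, 13, 8, 0, 2, 1, 5, 4, 9, 10, 11, 3, 6]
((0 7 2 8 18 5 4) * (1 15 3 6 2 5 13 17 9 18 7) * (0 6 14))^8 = (18)(0 3 1 14 15)(2 7 4)(5 6 8) = [3, 14, 7, 1, 2, 6, 8, 4, 5, 9, 10, 11, 12, 13, 15, 0, 16, 17, 18]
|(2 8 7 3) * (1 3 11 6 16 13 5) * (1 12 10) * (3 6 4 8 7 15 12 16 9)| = 12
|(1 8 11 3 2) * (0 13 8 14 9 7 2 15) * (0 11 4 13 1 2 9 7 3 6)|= 9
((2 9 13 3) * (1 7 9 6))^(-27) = (1 7 9 13 3 2 6) = [0, 7, 6, 2, 4, 5, 1, 9, 8, 13, 10, 11, 12, 3]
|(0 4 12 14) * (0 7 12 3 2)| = |(0 4 3 2)(7 12 14)| = 12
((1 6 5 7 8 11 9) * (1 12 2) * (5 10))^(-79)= [0, 6, 1, 3, 4, 7, 10, 8, 11, 12, 5, 9, 2]= (1 6 10 5 7 8 11 9 12 2)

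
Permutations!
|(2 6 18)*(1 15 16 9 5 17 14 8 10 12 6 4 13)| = |(1 15 16 9 5 17 14 8 10 12 6 18 2 4 13)| = 15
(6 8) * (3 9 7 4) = [0, 1, 2, 9, 3, 5, 8, 4, 6, 7] = (3 9 7 4)(6 8)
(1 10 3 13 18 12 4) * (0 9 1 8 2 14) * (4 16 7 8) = [9, 10, 14, 13, 4, 5, 6, 8, 2, 1, 3, 11, 16, 18, 0, 15, 7, 17, 12] = (0 9 1 10 3 13 18 12 16 7 8 2 14)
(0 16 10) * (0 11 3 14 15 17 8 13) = (0 16 10 11 3 14 15 17 8 13) = [16, 1, 2, 14, 4, 5, 6, 7, 13, 9, 11, 3, 12, 0, 15, 17, 10, 8]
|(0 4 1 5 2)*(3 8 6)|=15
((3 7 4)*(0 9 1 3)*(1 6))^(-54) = (0 6 3 4 9 1 7) = [6, 7, 2, 4, 9, 5, 3, 0, 8, 1]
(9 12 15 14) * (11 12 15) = [0, 1, 2, 3, 4, 5, 6, 7, 8, 15, 10, 12, 11, 13, 9, 14] = (9 15 14)(11 12)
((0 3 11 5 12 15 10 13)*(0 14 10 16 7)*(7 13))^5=(0 15 7 12 10 5 14 11 13 3 16)=[15, 1, 2, 16, 4, 14, 6, 12, 8, 9, 5, 13, 10, 3, 11, 7, 0]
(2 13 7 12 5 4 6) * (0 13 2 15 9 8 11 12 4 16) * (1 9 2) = (0 13 7 4 6 15 2 1 9 8 11 12 5 16) = [13, 9, 1, 3, 6, 16, 15, 4, 11, 8, 10, 12, 5, 7, 14, 2, 0]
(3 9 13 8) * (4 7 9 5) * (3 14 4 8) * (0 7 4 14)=(14)(0 7 9 13 3 5 8)=[7, 1, 2, 5, 4, 8, 6, 9, 0, 13, 10, 11, 12, 3, 14]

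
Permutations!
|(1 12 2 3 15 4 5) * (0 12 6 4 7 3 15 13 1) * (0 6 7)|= |(0 12 2 15)(1 7 3 13)(4 5 6)|= 12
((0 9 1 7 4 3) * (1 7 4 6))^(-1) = [3, 6, 2, 4, 1, 5, 7, 9, 8, 0] = (0 3 4 1 6 7 9)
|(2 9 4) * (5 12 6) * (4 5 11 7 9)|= 6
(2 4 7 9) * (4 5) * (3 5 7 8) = (2 7 9)(3 5 4 8) = [0, 1, 7, 5, 8, 4, 6, 9, 3, 2]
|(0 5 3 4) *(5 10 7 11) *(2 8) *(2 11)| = |(0 10 7 2 8 11 5 3 4)| = 9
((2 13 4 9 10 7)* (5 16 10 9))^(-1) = (2 7 10 16 5 4 13) = [0, 1, 7, 3, 13, 4, 6, 10, 8, 9, 16, 11, 12, 2, 14, 15, 5]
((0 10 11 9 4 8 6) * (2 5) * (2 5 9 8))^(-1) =[6, 1, 4, 3, 9, 5, 8, 7, 11, 2, 0, 10] =(0 6 8 11 10)(2 4 9)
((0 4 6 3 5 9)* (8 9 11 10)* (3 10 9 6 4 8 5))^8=(0 8 6 10 5 11 9)=[8, 1, 2, 3, 4, 11, 10, 7, 6, 0, 5, 9]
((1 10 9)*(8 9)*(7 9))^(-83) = [0, 8, 2, 3, 4, 5, 6, 1, 9, 10, 7] = (1 8 9 10 7)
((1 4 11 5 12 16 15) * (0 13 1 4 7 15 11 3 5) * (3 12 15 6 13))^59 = (0 15 16 3 4 11 5 12)(1 13 6 7) = [15, 13, 2, 4, 11, 12, 7, 1, 8, 9, 10, 5, 0, 6, 14, 16, 3]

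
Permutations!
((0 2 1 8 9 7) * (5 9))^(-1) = (0 7 9 5 8 1 2) = [7, 2, 0, 3, 4, 8, 6, 9, 1, 5]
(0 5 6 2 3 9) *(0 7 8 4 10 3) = (0 5 6 2)(3 9 7 8 4 10) = [5, 1, 0, 9, 10, 6, 2, 8, 4, 7, 3]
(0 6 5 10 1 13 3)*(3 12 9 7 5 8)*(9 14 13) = (0 6 8 3)(1 9 7 5 10)(12 14 13) = [6, 9, 2, 0, 4, 10, 8, 5, 3, 7, 1, 11, 14, 12, 13]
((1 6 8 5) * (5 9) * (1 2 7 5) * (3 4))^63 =(1 9 8 6)(3 4) =[0, 9, 2, 4, 3, 5, 1, 7, 6, 8]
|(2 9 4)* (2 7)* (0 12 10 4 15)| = 8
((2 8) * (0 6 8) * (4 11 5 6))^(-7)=(11)=[0, 1, 2, 3, 4, 5, 6, 7, 8, 9, 10, 11]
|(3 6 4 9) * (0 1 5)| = 12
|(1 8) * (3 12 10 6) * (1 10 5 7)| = 8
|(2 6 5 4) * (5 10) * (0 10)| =6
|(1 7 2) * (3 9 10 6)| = |(1 7 2)(3 9 10 6)| = 12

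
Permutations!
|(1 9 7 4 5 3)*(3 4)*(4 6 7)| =|(1 9 4 5 6 7 3)| =7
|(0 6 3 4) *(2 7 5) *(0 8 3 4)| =|(0 6 4 8 3)(2 7 5)| =15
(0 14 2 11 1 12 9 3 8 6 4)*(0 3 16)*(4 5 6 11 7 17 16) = (0 14 2 7 17 16)(1 12 9 4 3 8 11)(5 6) = [14, 12, 7, 8, 3, 6, 5, 17, 11, 4, 10, 1, 9, 13, 2, 15, 0, 16]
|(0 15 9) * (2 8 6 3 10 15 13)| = 9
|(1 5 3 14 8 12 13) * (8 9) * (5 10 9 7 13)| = |(1 10 9 8 12 5 3 14 7 13)| = 10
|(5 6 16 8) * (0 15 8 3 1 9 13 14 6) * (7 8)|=35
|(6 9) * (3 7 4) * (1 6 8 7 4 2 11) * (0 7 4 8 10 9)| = |(0 7 2 11 1 6)(3 8 4)(9 10)| = 6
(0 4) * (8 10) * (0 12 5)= (0 4 12 5)(8 10)= [4, 1, 2, 3, 12, 0, 6, 7, 10, 9, 8, 11, 5]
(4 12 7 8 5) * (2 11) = (2 11)(4 12 7 8 5) = [0, 1, 11, 3, 12, 4, 6, 8, 5, 9, 10, 2, 7]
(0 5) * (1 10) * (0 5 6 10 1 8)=(0 6 10 8)=[6, 1, 2, 3, 4, 5, 10, 7, 0, 9, 8]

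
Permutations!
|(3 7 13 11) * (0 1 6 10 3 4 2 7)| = |(0 1 6 10 3)(2 7 13 11 4)| = 5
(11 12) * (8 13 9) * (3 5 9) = (3 5 9 8 13)(11 12) = [0, 1, 2, 5, 4, 9, 6, 7, 13, 8, 10, 12, 11, 3]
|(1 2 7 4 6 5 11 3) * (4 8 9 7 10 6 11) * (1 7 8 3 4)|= 10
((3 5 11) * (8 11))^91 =(3 11 8 5) =[0, 1, 2, 11, 4, 3, 6, 7, 5, 9, 10, 8]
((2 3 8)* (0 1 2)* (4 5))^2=(0 2 8 1 3)=[2, 3, 8, 0, 4, 5, 6, 7, 1]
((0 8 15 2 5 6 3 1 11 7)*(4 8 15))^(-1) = (0 7 11 1 3 6 5 2 15)(4 8) = [7, 3, 15, 6, 8, 2, 5, 11, 4, 9, 10, 1, 12, 13, 14, 0]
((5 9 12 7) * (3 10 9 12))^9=(12)=[0, 1, 2, 3, 4, 5, 6, 7, 8, 9, 10, 11, 12]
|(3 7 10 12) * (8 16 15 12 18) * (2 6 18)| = 10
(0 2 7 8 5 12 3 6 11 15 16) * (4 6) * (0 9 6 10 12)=(0 2 7 8 5)(3 4 10 12)(6 11 15 16 9)=[2, 1, 7, 4, 10, 0, 11, 8, 5, 6, 12, 15, 3, 13, 14, 16, 9]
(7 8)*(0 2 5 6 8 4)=[2, 1, 5, 3, 0, 6, 8, 4, 7]=(0 2 5 6 8 7 4)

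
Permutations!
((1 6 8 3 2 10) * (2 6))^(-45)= [0, 1, 2, 3, 4, 5, 6, 7, 8, 9, 10]= (10)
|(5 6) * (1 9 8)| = 6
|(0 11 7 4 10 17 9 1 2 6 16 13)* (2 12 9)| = 30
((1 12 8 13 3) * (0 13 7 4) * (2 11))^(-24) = [0, 1, 2, 3, 4, 5, 6, 7, 8, 9, 10, 11, 12, 13] = (13)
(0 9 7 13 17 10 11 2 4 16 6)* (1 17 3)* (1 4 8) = [9, 17, 8, 4, 16, 5, 0, 13, 1, 7, 11, 2, 12, 3, 14, 15, 6, 10] = (0 9 7 13 3 4 16 6)(1 17 10 11 2 8)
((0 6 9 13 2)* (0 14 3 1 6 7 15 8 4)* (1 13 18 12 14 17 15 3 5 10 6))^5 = [17, 1, 0, 8, 2, 12, 5, 15, 13, 10, 14, 11, 9, 4, 18, 3, 16, 7, 6] = (0 17 7 15 3 8 13 4 2)(5 12 9 10 14 18 6)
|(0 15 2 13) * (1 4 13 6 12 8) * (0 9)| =10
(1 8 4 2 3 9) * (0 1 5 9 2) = (0 1 8 4)(2 3)(5 9) = [1, 8, 3, 2, 0, 9, 6, 7, 4, 5]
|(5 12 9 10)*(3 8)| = 4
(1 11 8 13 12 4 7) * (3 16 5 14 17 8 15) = [0, 11, 2, 16, 7, 14, 6, 1, 13, 9, 10, 15, 4, 12, 17, 3, 5, 8] = (1 11 15 3 16 5 14 17 8 13 12 4 7)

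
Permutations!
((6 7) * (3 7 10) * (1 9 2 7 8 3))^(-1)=[0, 10, 9, 8, 4, 5, 7, 2, 3, 1, 6]=(1 10 6 7 2 9)(3 8)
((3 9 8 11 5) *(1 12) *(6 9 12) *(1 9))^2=(3 9 11)(5 12 8)=[0, 1, 2, 9, 4, 12, 6, 7, 5, 11, 10, 3, 8]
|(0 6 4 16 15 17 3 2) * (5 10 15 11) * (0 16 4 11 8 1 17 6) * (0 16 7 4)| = 45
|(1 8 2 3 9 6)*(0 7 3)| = 8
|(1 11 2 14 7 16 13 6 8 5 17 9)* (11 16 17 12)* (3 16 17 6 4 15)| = 120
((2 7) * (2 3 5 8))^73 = (2 5 7 8 3) = [0, 1, 5, 2, 4, 7, 6, 8, 3]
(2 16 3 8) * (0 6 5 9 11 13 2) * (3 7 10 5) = [6, 1, 16, 8, 4, 9, 3, 10, 0, 11, 5, 13, 12, 2, 14, 15, 7] = (0 6 3 8)(2 16 7 10 5 9 11 13)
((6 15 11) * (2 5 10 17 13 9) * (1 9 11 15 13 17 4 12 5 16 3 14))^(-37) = (17)(1 14 3 16 2 9)(4 10 5 12)(6 11 13) = [0, 14, 9, 16, 10, 12, 11, 7, 8, 1, 5, 13, 4, 6, 3, 15, 2, 17]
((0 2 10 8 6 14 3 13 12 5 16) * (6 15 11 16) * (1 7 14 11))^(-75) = (16) = [0, 1, 2, 3, 4, 5, 6, 7, 8, 9, 10, 11, 12, 13, 14, 15, 16]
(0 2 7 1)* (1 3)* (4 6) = (0 2 7 3 1)(4 6) = [2, 0, 7, 1, 6, 5, 4, 3]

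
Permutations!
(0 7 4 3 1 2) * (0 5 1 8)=(0 7 4 3 8)(1 2 5)=[7, 2, 5, 8, 3, 1, 6, 4, 0]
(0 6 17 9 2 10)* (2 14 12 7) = [6, 1, 10, 3, 4, 5, 17, 2, 8, 14, 0, 11, 7, 13, 12, 15, 16, 9] = (0 6 17 9 14 12 7 2 10)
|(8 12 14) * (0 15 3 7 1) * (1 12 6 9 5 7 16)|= |(0 15 3 16 1)(5 7 12 14 8 6 9)|= 35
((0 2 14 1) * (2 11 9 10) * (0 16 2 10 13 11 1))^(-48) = [16, 2, 0, 3, 4, 5, 6, 7, 8, 9, 10, 11, 12, 13, 1, 15, 14] = (0 16 14 1 2)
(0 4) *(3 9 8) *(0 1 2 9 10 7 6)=(0 4 1 2 9 8 3 10 7 6)=[4, 2, 9, 10, 1, 5, 0, 6, 3, 8, 7]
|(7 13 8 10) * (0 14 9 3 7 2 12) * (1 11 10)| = 12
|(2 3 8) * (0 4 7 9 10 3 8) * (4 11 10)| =12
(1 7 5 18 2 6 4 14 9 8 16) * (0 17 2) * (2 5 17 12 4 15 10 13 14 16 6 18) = [12, 7, 18, 3, 16, 2, 15, 17, 6, 8, 13, 11, 4, 14, 9, 10, 1, 5, 0] = (0 12 4 16 1 7 17 5 2 18)(6 15 10 13 14 9 8)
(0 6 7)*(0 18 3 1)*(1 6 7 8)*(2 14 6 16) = (0 7 18 3 16 2 14 6 8 1) = [7, 0, 14, 16, 4, 5, 8, 18, 1, 9, 10, 11, 12, 13, 6, 15, 2, 17, 3]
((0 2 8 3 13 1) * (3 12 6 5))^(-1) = (0 1 13 3 5 6 12 8 2) = [1, 13, 0, 5, 4, 6, 12, 7, 2, 9, 10, 11, 8, 3]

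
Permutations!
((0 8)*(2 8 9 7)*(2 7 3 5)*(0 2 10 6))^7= [9, 1, 8, 5, 4, 10, 0, 7, 2, 3, 6]= (0 9 3 5 10 6)(2 8)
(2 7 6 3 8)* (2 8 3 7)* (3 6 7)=(8)(3 6)=[0, 1, 2, 6, 4, 5, 3, 7, 8]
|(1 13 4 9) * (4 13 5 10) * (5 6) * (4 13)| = 7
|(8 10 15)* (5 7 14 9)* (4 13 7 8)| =9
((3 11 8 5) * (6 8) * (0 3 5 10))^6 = (11) = [0, 1, 2, 3, 4, 5, 6, 7, 8, 9, 10, 11]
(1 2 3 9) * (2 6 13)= (1 6 13 2 3 9)= [0, 6, 3, 9, 4, 5, 13, 7, 8, 1, 10, 11, 12, 2]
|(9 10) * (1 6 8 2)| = 4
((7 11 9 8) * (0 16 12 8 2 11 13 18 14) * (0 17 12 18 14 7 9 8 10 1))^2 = (0 18 13 17 10)(1 16 7 14 12)(2 8)(9 11) = [18, 16, 8, 3, 4, 5, 6, 14, 2, 11, 0, 9, 1, 17, 12, 15, 7, 10, 13]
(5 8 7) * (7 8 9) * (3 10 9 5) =(3 10 9 7) =[0, 1, 2, 10, 4, 5, 6, 3, 8, 7, 9]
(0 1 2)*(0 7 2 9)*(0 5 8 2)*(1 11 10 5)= (0 11 10 5 8 2 7)(1 9)= [11, 9, 7, 3, 4, 8, 6, 0, 2, 1, 5, 10]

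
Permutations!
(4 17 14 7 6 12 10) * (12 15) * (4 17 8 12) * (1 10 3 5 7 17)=[0, 10, 2, 5, 8, 7, 15, 6, 12, 9, 1, 11, 3, 13, 17, 4, 16, 14]=(1 10)(3 5 7 6 15 4 8 12)(14 17)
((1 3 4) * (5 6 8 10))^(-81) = (5 10 8 6) = [0, 1, 2, 3, 4, 10, 5, 7, 6, 9, 8]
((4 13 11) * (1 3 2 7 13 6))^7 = (1 6 4 11 13 7 2 3) = [0, 6, 3, 1, 11, 5, 4, 2, 8, 9, 10, 13, 12, 7]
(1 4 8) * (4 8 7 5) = [0, 8, 2, 3, 7, 4, 6, 5, 1] = (1 8)(4 7 5)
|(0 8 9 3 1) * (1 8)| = |(0 1)(3 8 9)| = 6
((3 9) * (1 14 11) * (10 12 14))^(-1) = (1 11 14 12 10)(3 9) = [0, 11, 2, 9, 4, 5, 6, 7, 8, 3, 1, 14, 10, 13, 12]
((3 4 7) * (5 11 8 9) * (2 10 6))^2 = (2 6 10)(3 7 4)(5 8)(9 11) = [0, 1, 6, 7, 3, 8, 10, 4, 5, 11, 2, 9]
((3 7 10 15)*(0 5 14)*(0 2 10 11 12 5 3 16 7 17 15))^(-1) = (0 10 2 14 5 12 11 7 16 15 17 3) = [10, 1, 14, 0, 4, 12, 6, 16, 8, 9, 2, 7, 11, 13, 5, 17, 15, 3]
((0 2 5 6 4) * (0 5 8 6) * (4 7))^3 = [6, 1, 7, 3, 2, 8, 5, 0, 4] = (0 6 5 8 4 2 7)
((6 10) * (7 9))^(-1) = (6 10)(7 9) = [0, 1, 2, 3, 4, 5, 10, 9, 8, 7, 6]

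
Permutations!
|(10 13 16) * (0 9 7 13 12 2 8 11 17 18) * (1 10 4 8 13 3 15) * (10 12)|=|(0 9 7 3 15 1 12 2 13 16 4 8 11 17 18)|=15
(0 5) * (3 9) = (0 5)(3 9) = [5, 1, 2, 9, 4, 0, 6, 7, 8, 3]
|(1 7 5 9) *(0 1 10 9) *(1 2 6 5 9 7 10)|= |(0 2 6 5)(1 10 7 9)|= 4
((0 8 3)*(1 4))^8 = (0 3 8) = [3, 1, 2, 8, 4, 5, 6, 7, 0]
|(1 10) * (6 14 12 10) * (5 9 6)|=|(1 5 9 6 14 12 10)|=7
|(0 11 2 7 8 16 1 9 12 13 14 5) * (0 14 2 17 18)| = 8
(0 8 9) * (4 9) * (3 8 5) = (0 5 3 8 4 9) = [5, 1, 2, 8, 9, 3, 6, 7, 4, 0]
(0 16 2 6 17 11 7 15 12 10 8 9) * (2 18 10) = (0 16 18 10 8 9)(2 6 17 11 7 15 12) = [16, 1, 6, 3, 4, 5, 17, 15, 9, 0, 8, 7, 2, 13, 14, 12, 18, 11, 10]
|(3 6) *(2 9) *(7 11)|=|(2 9)(3 6)(7 11)|=2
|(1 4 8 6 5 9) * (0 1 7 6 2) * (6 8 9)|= 14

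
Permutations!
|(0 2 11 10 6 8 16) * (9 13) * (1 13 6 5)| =|(0 2 11 10 5 1 13 9 6 8 16)| =11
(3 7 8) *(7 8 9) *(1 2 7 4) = (1 2 7 9 4)(3 8) = [0, 2, 7, 8, 1, 5, 6, 9, 3, 4]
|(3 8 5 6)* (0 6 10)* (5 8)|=5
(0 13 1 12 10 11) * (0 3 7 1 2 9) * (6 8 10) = (0 13 2 9)(1 12 6 8 10 11 3 7) = [13, 12, 9, 7, 4, 5, 8, 1, 10, 0, 11, 3, 6, 2]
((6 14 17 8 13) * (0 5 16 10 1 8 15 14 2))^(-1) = (0 2 6 13 8 1 10 16 5)(14 15 17) = [2, 10, 6, 3, 4, 0, 13, 7, 1, 9, 16, 11, 12, 8, 15, 17, 5, 14]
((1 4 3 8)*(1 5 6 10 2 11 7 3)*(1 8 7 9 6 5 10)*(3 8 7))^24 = [0, 11, 7, 3, 9, 5, 2, 6, 1, 10, 4, 8] = (1 11 8)(2 7 6)(4 9 10)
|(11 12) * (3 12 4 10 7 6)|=|(3 12 11 4 10 7 6)|=7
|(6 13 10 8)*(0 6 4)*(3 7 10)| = 8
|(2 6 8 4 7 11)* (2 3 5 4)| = |(2 6 8)(3 5 4 7 11)| = 15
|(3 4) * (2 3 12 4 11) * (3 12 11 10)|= 4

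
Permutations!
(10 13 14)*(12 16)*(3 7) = (3 7)(10 13 14)(12 16) = [0, 1, 2, 7, 4, 5, 6, 3, 8, 9, 13, 11, 16, 14, 10, 15, 12]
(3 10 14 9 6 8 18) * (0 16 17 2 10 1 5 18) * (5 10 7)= (0 16 17 2 7 5 18 3 1 10 14 9 6 8)= [16, 10, 7, 1, 4, 18, 8, 5, 0, 6, 14, 11, 12, 13, 9, 15, 17, 2, 3]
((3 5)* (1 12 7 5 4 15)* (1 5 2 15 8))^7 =[0, 4, 12, 15, 5, 2, 6, 1, 3, 9, 10, 11, 8, 13, 14, 7] =(1 4 5 2 12 8 3 15 7)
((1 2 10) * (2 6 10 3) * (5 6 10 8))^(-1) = (1 10)(2 3)(5 8 6) = [0, 10, 3, 2, 4, 8, 5, 7, 6, 9, 1]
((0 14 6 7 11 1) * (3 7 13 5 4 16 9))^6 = (0 16)(1 4)(3 6)(5 11)(7 13)(9 14) = [16, 4, 2, 6, 1, 11, 3, 13, 8, 14, 10, 5, 12, 7, 9, 15, 0]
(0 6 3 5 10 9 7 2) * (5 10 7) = [6, 1, 0, 10, 4, 7, 3, 2, 8, 5, 9] = (0 6 3 10 9 5 7 2)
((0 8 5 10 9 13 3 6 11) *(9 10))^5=(0 3 5 11 13 8 6 9)=[3, 1, 2, 5, 4, 11, 9, 7, 6, 0, 10, 13, 12, 8]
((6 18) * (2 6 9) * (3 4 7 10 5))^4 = (18)(3 5 10 7 4) = [0, 1, 2, 5, 3, 10, 6, 4, 8, 9, 7, 11, 12, 13, 14, 15, 16, 17, 18]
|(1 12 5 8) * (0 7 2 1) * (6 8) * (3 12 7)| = 6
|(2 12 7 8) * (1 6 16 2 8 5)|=7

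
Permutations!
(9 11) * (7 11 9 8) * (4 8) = [0, 1, 2, 3, 8, 5, 6, 11, 7, 9, 10, 4] = (4 8 7 11)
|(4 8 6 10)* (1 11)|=|(1 11)(4 8 6 10)|=4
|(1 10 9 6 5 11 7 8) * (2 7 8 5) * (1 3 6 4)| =|(1 10 9 4)(2 7 5 11 8 3 6)| =28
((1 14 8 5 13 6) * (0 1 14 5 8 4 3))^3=[13, 6, 2, 5, 1, 14, 3, 7, 8, 9, 10, 11, 12, 4, 0]=(0 13 4 1 6 3 5 14)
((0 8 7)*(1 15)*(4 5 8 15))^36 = (0 15 1 4 5 8 7) = [15, 4, 2, 3, 5, 8, 6, 0, 7, 9, 10, 11, 12, 13, 14, 1]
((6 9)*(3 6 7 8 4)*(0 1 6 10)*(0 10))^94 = [4, 3, 2, 8, 7, 5, 0, 6, 9, 1, 10] = (10)(0 4 7 6)(1 3 8 9)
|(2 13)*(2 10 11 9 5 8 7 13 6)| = |(2 6)(5 8 7 13 10 11 9)| = 14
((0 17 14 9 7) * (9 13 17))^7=[9, 1, 2, 3, 4, 5, 6, 0, 8, 7, 10, 11, 12, 17, 13, 15, 16, 14]=(0 9 7)(13 17 14)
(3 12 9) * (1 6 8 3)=(1 6 8 3 12 9)=[0, 6, 2, 12, 4, 5, 8, 7, 3, 1, 10, 11, 9]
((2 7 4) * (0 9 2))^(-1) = (0 4 7 2 9) = [4, 1, 9, 3, 7, 5, 6, 2, 8, 0]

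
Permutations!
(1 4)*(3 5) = (1 4)(3 5) = [0, 4, 2, 5, 1, 3]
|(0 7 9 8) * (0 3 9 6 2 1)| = 15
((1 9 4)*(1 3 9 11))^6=(11)=[0, 1, 2, 3, 4, 5, 6, 7, 8, 9, 10, 11]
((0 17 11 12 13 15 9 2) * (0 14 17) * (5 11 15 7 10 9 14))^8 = (14 15 17) = [0, 1, 2, 3, 4, 5, 6, 7, 8, 9, 10, 11, 12, 13, 15, 17, 16, 14]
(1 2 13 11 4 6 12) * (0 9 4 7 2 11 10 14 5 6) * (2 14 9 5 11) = (0 5 6 12 1 2 13 10 9 4)(7 14 11) = [5, 2, 13, 3, 0, 6, 12, 14, 8, 4, 9, 7, 1, 10, 11]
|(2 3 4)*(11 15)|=6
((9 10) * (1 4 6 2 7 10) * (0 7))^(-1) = (0 2 6 4 1 9 10 7) = [2, 9, 6, 3, 1, 5, 4, 0, 8, 10, 7]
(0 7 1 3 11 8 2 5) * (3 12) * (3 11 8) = (0 7 1 12 11 3 8 2 5) = [7, 12, 5, 8, 4, 0, 6, 1, 2, 9, 10, 3, 11]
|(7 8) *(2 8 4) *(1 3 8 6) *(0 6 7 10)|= |(0 6 1 3 8 10)(2 7 4)|= 6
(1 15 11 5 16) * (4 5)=(1 15 11 4 5 16)=[0, 15, 2, 3, 5, 16, 6, 7, 8, 9, 10, 4, 12, 13, 14, 11, 1]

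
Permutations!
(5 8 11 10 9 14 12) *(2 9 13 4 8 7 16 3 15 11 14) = (2 9)(3 15 11 10 13 4 8 14 12 5 7 16) = [0, 1, 9, 15, 8, 7, 6, 16, 14, 2, 13, 10, 5, 4, 12, 11, 3]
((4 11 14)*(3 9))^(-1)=(3 9)(4 14 11)=[0, 1, 2, 9, 14, 5, 6, 7, 8, 3, 10, 4, 12, 13, 11]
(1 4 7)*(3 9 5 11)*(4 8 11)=[0, 8, 2, 9, 7, 4, 6, 1, 11, 5, 10, 3]=(1 8 11 3 9 5 4 7)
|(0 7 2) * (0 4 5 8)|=6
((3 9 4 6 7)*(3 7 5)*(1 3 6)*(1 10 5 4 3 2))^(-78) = (4 5)(6 10) = [0, 1, 2, 3, 5, 4, 10, 7, 8, 9, 6]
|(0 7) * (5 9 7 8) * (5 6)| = 6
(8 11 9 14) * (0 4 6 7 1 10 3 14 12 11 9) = (0 4 6 7 1 10 3 14 8 9 12 11) = [4, 10, 2, 14, 6, 5, 7, 1, 9, 12, 3, 0, 11, 13, 8]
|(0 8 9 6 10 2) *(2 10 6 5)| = 5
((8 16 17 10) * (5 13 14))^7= (5 13 14)(8 10 17 16)= [0, 1, 2, 3, 4, 13, 6, 7, 10, 9, 17, 11, 12, 14, 5, 15, 8, 16]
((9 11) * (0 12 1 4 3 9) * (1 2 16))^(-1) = (0 11 9 3 4 1 16 2 12) = [11, 16, 12, 4, 1, 5, 6, 7, 8, 3, 10, 9, 0, 13, 14, 15, 2]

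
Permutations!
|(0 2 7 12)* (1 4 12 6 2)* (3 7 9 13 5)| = 28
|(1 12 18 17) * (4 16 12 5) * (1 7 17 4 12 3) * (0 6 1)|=|(0 6 1 5 12 18 4 16 3)(7 17)|=18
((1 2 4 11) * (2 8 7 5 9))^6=(1 4 9 7)(2 5 8 11)=[0, 4, 5, 3, 9, 8, 6, 1, 11, 7, 10, 2]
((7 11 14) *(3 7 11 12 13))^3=(3 13 12 7)(11 14)=[0, 1, 2, 13, 4, 5, 6, 3, 8, 9, 10, 14, 7, 12, 11]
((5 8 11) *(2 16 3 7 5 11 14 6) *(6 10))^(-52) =(2 3 5 14 6 16 7 8 10) =[0, 1, 3, 5, 4, 14, 16, 8, 10, 9, 2, 11, 12, 13, 6, 15, 7]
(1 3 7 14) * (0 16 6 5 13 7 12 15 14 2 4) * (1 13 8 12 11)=(0 16 6 5 8 12 15 14 13 7 2 4)(1 3 11)=[16, 3, 4, 11, 0, 8, 5, 2, 12, 9, 10, 1, 15, 7, 13, 14, 6]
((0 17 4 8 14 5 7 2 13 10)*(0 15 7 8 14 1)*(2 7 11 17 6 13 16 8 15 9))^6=(17)(0 16 10)(1 2 13)(6 8 9)=[16, 2, 13, 3, 4, 5, 8, 7, 9, 6, 0, 11, 12, 1, 14, 15, 10, 17]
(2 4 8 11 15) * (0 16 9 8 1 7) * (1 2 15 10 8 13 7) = (0 16 9 13 7)(2 4)(8 11 10) = [16, 1, 4, 3, 2, 5, 6, 0, 11, 13, 8, 10, 12, 7, 14, 15, 9]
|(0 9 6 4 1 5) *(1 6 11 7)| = |(0 9 11 7 1 5)(4 6)| = 6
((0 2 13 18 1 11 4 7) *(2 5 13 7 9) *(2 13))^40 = (1 13 4)(9 11 18) = [0, 13, 2, 3, 1, 5, 6, 7, 8, 11, 10, 18, 12, 4, 14, 15, 16, 17, 9]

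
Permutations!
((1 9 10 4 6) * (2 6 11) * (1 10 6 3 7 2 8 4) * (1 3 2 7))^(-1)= (1 3 10 6 9)(4 8 11)= [0, 3, 2, 10, 8, 5, 9, 7, 11, 1, 6, 4]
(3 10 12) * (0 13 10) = [13, 1, 2, 0, 4, 5, 6, 7, 8, 9, 12, 11, 3, 10] = (0 13 10 12 3)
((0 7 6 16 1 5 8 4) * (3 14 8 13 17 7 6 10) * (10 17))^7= (0 3 1 4 10 16 8 13 6 14 5)(7 17)= [3, 4, 2, 1, 10, 0, 14, 17, 13, 9, 16, 11, 12, 6, 5, 15, 8, 7]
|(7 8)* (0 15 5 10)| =4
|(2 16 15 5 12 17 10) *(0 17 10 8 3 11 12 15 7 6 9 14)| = |(0 17 8 3 11 12 10 2 16 7 6 9 14)(5 15)| = 26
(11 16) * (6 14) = [0, 1, 2, 3, 4, 5, 14, 7, 8, 9, 10, 16, 12, 13, 6, 15, 11] = (6 14)(11 16)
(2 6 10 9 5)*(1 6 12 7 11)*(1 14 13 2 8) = (1 6 10 9 5 8)(2 12 7 11 14 13) = [0, 6, 12, 3, 4, 8, 10, 11, 1, 5, 9, 14, 7, 2, 13]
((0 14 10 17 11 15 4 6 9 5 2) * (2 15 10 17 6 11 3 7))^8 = [17, 1, 14, 2, 11, 15, 9, 0, 8, 5, 6, 10, 12, 13, 3, 4, 16, 7] = (0 17 7)(2 14 3)(4 11 10 6 9 5 15)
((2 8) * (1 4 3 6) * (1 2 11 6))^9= [0, 1, 8, 3, 4, 5, 2, 7, 11, 9, 10, 6]= (2 8 11 6)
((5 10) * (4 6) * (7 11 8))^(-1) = (4 6)(5 10)(7 8 11) = [0, 1, 2, 3, 6, 10, 4, 8, 11, 9, 5, 7]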